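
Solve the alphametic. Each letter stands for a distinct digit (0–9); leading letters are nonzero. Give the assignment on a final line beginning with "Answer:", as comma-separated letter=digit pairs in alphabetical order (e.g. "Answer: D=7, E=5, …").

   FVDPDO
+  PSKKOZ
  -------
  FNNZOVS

Step 1. [col 1: O + Z ≡ S (mod 10)] column 1 (O + Z ≡ S (mod 10), carry-in 0) doesn't pin O yet; pick O=4 and continue. So O=4.
Step 2. [F] adding two 6-digit numbers gives at most 6+1 digits, and here it does — F is that final carry and must be 1. So F=1.
Step 3. [col 1: O + Z ≡ S (mod 10)] column 1 (O + Z ≡ S (mod 10), carry-in 0) doesn't pin Z yet; pick Z=9 and continue, so Z=9.
Step 4. [col 1: O + Z ≡ S (mod 10)] from column 1 (O=4, Z=9, carry-in 0, digits 1,4,9 already taken and all letters distinct): S must equal 3 ⇒ S=3.
Step 5. [col 2: D + O ≡ V (mod 10)] column 2 (D + O ≡ V (mod 10), carry-in 1) doesn't pin D yet; pick D=2 and continue ⇒ D=2.
Step 6. [col 2: D + O ≡ V (mod 10)] from column 2 (D=2, O=4, carry-in 1, digits 1,2,3,4,9 already taken and all letters distinct): V must equal 7. So V=7.
Step 7. [col 3: P + K ≡ O (mod 10)] column 3 (P + K ≡ O (mod 10), carry-in 0) doesn't pin P yet; pick P=8 and continue, so P=8.
Step 8. [col 3: P + K ≡ O (mod 10)] column 3 reads P+K+carry(0)=O with P=8, O=4; with digits 1,2,3,4,7,8,9 already taken and all letters distinct, the only value for K is 6. So K=6.
Step 9. [col 5: V + S ≡ N (mod 10)] column 5 reads V+S+carry(0)=N with V=7, S=3; with digits 1,2,3,4,6,7,8,9 already taken and all letters distinct, the only value for N is 0, so N=0.

Answer: D=2, F=1, K=6, N=0, O=4, P=8, S=3, V=7, Z=9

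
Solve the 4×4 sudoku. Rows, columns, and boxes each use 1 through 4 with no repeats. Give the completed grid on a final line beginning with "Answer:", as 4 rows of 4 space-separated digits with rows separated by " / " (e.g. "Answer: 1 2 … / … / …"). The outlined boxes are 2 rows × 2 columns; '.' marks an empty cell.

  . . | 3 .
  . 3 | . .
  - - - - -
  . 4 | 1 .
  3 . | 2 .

Step 1. [r1c2∈{1,2}] r1c2 is the only open cell in col 2 admitting 2, so r1c2=2.
Step 2. [r2c3∈{4}] r2c3's peers cover all but 4. So r2c3=4.
Step 3. [r1c4∈{1}] r1c4 has the single candidate 1 ⇒ r1c4=1.
Step 4. [r1c1∈{4}] r1c1's peers cover all but 4, so r1c1=4.
Step 5. [r3c4∈{3}] nothing but 3 survives at r3c4, so r3c4=3.
Step 6. [r2c1∈{1}] r2c1 has the single candidate 1 ⇒ r2c1=1.
Step 7. [r2c4∈{2}] r2c4 is down to just 2. So r2c4=2.
Step 8. [r4c2∈{1}] nothing but 1 survives at r4c2, so r4c2=1.
Step 9. [r4c4∈{4}] only 4 remains possible at r4c4, so r4c4=4.
Step 10. [r3c1∈{2}] nothing but 2 survives at r3c1. So r3c1=2.

Answer: 4 2 3 1 / 1 3 4 2 / 2 4 1 3 / 3 1 2 4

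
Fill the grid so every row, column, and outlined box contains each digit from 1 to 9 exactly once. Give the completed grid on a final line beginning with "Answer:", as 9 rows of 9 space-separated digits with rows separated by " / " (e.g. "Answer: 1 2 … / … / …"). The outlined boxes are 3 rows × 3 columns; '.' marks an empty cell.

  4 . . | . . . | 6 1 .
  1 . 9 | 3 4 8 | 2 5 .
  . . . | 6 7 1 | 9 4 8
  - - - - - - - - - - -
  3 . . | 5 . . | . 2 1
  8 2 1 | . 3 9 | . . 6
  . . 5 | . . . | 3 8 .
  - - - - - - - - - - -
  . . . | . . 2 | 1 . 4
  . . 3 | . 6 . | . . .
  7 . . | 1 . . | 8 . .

Step 1. [r4c2∈{4,6,7,9}] r4c2 is the only open cell in row 4 admitting 9, so r4c2=9.
Step 2. [r5c8∈{7}] r5c8's peers cover all but 7. So r5c8=7.
Step 3. [r8c8∈{9}] r8c8 has the single candidate 9 ⇒ r8c8=9.
Step 4. [r5c4∈{4}] r5c4 has the single candidate 4 ⇒ r5c4=4.
Step 5. [r6c2∈{4,6,7}] across row 6, 4 lands solely at r6c2 ⇒ r6c2=4.
Step 6. [r7c4∈{7,8,9}] r7c4 is the only open cell in row 7 admitting 7 ⇒ r7c4=7.
Step 7. [r1c6∈{5}] r1c6's peers cover all but 5, so r1c6=5.
Step 8. [r9c6∈{3,4}] col 6 places 3 nowhere but r9c6. So r9c6=3.
Step 9. [r9c5∈{5,9}] across row 9, 9 lands solely at r9c5 ⇒ r9c5=9.
Step 10. [r4c3∈{6,7}] in box 4, 7 fits only at r4c3. So r4c3=7.
Step 11. [r2c9∈{7}] r2c9 has the single candidate 7, so r2c9=7.
Step 12. [r9c8∈{6}] r9c8 has the single candidate 6 ⇒ r9c8=6.
Step 13. [r9c2∈{5}] r9c2 has the single candidate 5, so r9c2=5.
Step 14. [r3c3∈{2}] r3c3 has the single candidate 2. So r3c3=2.
Step 15. [r7c3∈{6,8}] in col 3, 6 fits only at r7c3. So r7c3=6.
Step 16. [r7c2∈{8}] only 8 remains possible at r7c2. So r7c2=8.
Step 17. [r1c5∈{2}] r1c5's peers cover all but 2. So r1c5=2.
Step 18. [r8c9∈{2,5}] in col 9, 5 fits only at r8c9. So r8c9=5.
Step 19. [r6c1∈{6}] only 6 remains possible at r6c1. So r6c1=6.
Step 20. [r1c2∈{3,7}] 7 has one home in row 1: r1c2. So r1c2=7.
Step 21. [r7c1∈{9}] nothing but 9 survives at r7c1. So r7c1=9.
Step 22. [r8c4∈{8}] r8c4 has the single candidate 8, so r8c4=8.
Step 23. [r3c2∈{3}] r3c2 has the single candidate 3 ⇒ r3c2=3.
Step 24. [r6c6∈{7}] r6c6 has the single candidate 7, so r6c6=7.
Step 25. [r5c7∈{5}] r5c7 has the single candidate 5. So r5c7=5.
Step 26. [r7c5∈{5}] nothing but 5 survives at r7c5 ⇒ r7c5=5.
Step 27. [r6c4∈{2}] r6c4 is down to just 2. So r6c4=2.
Step 28. [r9c9∈{2}] nothing but 2 survives at r9c9, so r9c9=2.
Step 29. [r4c6∈{6}] r4c6 is down to just 6, so r4c6=6.
Step 30. [r7c8∈{3}] r7c8's peers cover all but 3, so r7c8=3.
Step 31. [r1c3∈{8}] nothing but 8 survives at r1c3 ⇒ r1c3=8.
Step 32. [r9c3∈{4}] r9c3 has the single candidate 4. So r9c3=4.
Step 33. [r1c4∈{9}] nothing but 9 survives at r1c4 ⇒ r1c4=9.
Step 34. [r4c7∈{4}] nothing but 4 survives at r4c7 ⇒ r4c7=4.
Step 35. [r6c9∈{9}] nothing but 9 survives at r6c9 ⇒ r6c9=9.
Step 36. [r8c7∈{7}] r8c7's peers cover all but 7 ⇒ r8c7=7.
Step 37. [r8c6∈{4}] r8c6 is down to just 4 ⇒ r8c6=4.
Step 38. [r3c1∈{5}] r3c1's peers cover all but 5. So r3c1=5.
Step 39. [r1c9∈{3}] r1c9 has the single candidate 3. So r1c9=3.
Step 40. [r6c5∈{1}] nothing but 1 survives at r6c5 ⇒ r6c5=1.
Step 41. [r4c5∈{8}] r4c5's peers cover all but 8. So r4c5=8.
Step 42. [r8c2∈{1}] r8c2's peers cover all but 1 ⇒ r8c2=1.
Step 43. [r2c2∈{6}] r2c2 has the single candidate 6. So r2c2=6.
Step 44. [r8c1∈{2}] r8c1 has the single candidate 2. So r8c1=2.

Answer: 4 7 8 9 2 5 6 1 3 / 1 6 9 3 4 8 2 5 7 / 5 3 2 6 7 1 9 4 8 / 3 9 7 5 8 6 4 2 1 / 8 2 1 4 3 9 5 7 6 / 6 4 5 2 1 7 3 8 9 / 9 8 6 7 5 2 1 3 4 / 2 1 3 8 6 4 7 9 5 / 7 5 4 1 9 3 8 6 2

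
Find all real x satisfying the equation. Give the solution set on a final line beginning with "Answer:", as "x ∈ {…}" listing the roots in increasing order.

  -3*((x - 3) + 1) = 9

Step 1. [-3*((x - 3) + 1) = 9] LHS = -3·(…); ÷-3 both sides, so div: (x - 3) + 1 = -3.
Step 2. [(x - 3) + 1 = -3] 1 comes off first (subtract 1). So sub: x - 3 = -4.
Step 3. [x - 3 = -4] peel the -3: add 3 from each side ⇒ sub: x = -1.

Answer: x ∈ {-1}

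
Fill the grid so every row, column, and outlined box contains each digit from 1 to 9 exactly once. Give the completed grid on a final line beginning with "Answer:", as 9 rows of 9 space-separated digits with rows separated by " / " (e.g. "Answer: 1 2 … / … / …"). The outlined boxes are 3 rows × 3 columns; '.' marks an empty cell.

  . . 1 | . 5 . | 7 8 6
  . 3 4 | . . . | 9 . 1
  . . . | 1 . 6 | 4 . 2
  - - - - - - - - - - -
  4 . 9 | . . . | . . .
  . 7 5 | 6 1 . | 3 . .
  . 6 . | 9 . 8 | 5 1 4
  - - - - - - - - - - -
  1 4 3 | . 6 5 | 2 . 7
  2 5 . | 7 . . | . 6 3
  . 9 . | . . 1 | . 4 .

Step 1. [r9c7∈{8}] r9c7 is down to just 8, so r9c7=8.
Step 2. [r6c5∈{2,3,7}] row 6 places 7 nowhere but r6c5. So r6c5=7.
Step 3. [r3c2∈{8}] r3c2 is down to just 8 ⇒ r3c2=8.
Step 4. [r3c3∈{7}] r3c3 has the single candidate 7 ⇒ r3c3=7.
Step 5. [r8c5∈{4,8,9}] r8c5 is the only open cell in col 5 admitting 4, so r8c5=4.
Step 6. [r3c5∈{3,9}] in col 5, 9 fits only at r3c5, so r3c5=9.
Step 7. [r1c4∈{2,3,4}] across col 4, 4 lands solely at r1c4. So r1c4=4.
Step 8. [r5c9∈{8,9}] across col 9, 9 lands solely at r5c9. So r5c9=9.
Step 9. [r2c8∈{5}] only 5 remains possible at r2c8, so r2c8=5.
Step 10. [r5c8∈{2}] r5c8's peers cover all but 2, so r5c8=2.
Step 11. [r2c5∈{2,8}] 8 has one home in col 5: r2c5. So r2c5=8.
Step 12. [r2c4∈{2}] r2c4 is down to just 2. So r2c4=2.
Step 13. [r4c6∈{2,3}] across col 6, 2 lands solely at r4c6, so r4c6=2.
Step 14. [r9c4∈{3}] r9c4 has the single candidate 3 ⇒ r9c4=3.
Step 15. [r9c3∈{6}] only 6 remains possible at r9c3. So r9c3=6.
Step 16. [r4c5∈{3}] r4c5 has the single candidate 3, so r4c5=3.
Step 17. [r6c1∈{3}] only 3 remains possible at r6c1 ⇒ r6c1=3.
Step 18. [r6c3∈{2}] r6c3's peers cover all but 2. So r6c3=2.
Step 19. [r1c1∈{9}] r1c1 is down to just 9 ⇒ r1c1=9.
Step 20. [r4c8∈{7}] nothing but 7 survives at r4c8 ⇒ r4c8=7.
Step 21. [r8c6∈{9}] only 9 remains possible at r8c6, so r8c6=9.
Step 22. [r1c6∈{3}] r1c6 is down to just 3, so r1c6=3.
Step 23. [r7c8∈{9}] r7c8 is down to just 9 ⇒ r7c8=9.
Step 24. [r4c2∈{1}] r4c2 has the single candidate 1. So r4c2=1.
Step 25. [r7c4∈{8}] r7c4 is down to just 8 ⇒ r7c4=8.
Step 26. [r1c2∈{2}] nothing but 2 survives at r1c2. So r1c2=2.
Step 27. [r2c1∈{6}] r2c1 has the single candidate 6 ⇒ r2c1=6.
Step 28. [r5c1∈{8}] r5c1 has the single candidate 8 ⇒ r5c1=8.
Step 29. [r9c9∈{5}] r9c9's peers cover all but 5, so r9c9=5.
Step 30. [r5c6∈{4}] r5c6's peers cover all but 4 ⇒ r5c6=4.
Step 31. [r4c7∈{6}] nothing but 6 survives at r4c7. So r4c7=6.
Step 32. [r9c5∈{2}] nothing but 2 survives at r9c5 ⇒ r9c5=2.
Step 33. [r4c4∈{5}] r4c4's peers cover all but 5. So r4c4=5.
Step 34. [r8c7∈{1}] only 1 remains possible at r8c7, so r8c7=1.
Step 35. [r2c6∈{7}] r2c6 is down to just 7, so r2c6=7.
Step 36. [r8c3∈{8}] only 8 remains possible at r8c3 ⇒ r8c3=8.
Step 37. [r3c8∈{3}] r3c8 is down to just 3. So r3c8=3.
Step 38. [r3c1∈{5}] nothing but 5 survives at r3c1. So r3c1=5.
Step 39. [r9c1∈{7}] r9c1's peers cover all but 7 ⇒ r9c1=7.
Step 40. [r4c9∈{8}] only 8 remains possible at r4c9, so r4c9=8.

Answer: 9 2 1 4 5 3 7 8 6 / 6 3 4 2 8 7 9 5 1 / 5 8 7 1 9 6 4 3 2 / 4 1 9 5 3 2 6 7 8 / 8 7 5 6 1 4 3 2 9 / 3 6 2 9 7 8 5 1 4 / 1 4 3 8 6 5 2 9 7 / 2 5 8 7 4 9 1 6 3 / 7 9 6 3 2 1 8 4 5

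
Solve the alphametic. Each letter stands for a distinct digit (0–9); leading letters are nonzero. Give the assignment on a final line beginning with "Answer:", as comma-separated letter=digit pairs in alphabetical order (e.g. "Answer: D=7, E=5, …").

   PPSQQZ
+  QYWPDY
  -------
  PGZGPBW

Step 1. [col 1: Z + Y ≡ W (mod 10)] several values work for Y in column 1 (Z + Y ≡ W (mod 10), carry-in 0); try Y=2. So Y=2.
Step 2. [col 1: Z + Y ≡ W (mod 10)] column 1 (Z + Y ≡ W (mod 10), carry-in 0) doesn't pin Z yet; pick Z=4 and continue ⇒ Z=4.
Step 3. [P] P is the leading digit of a 7-digit sum of two 6-digit numbers; the final carry is exactly 1, so P=1.
Step 4. [col 1: Z + Y ≡ W (mod 10)] in column 1 we have Z+Y≡W with carry-in 0; given Z=4, Y=2 and digits 1,2,4 already taken and all letters distinct, that pins W to 6, so W=6.
Step 5. [col 2: Q + D ≡ B (mod 10)] Q=9 is one option consistent with column 2 (Q + D ≡ B (mod 10), carry-in 0) — take it, so Q=9.
Step 6. [col 2: Q + D ≡ B (mod 10)] in column 2 we have Q+D≡B with carry-in 0; given Q=9 and digits 1,2,4,6,9 already taken and all letters distinct, that pins B to 7. So B=7.
Step 7. [col 2: Q + D ≡ B (mod 10)] column 2 reads Q+D+carry(0)=B with Q=9, B=7; with digits 1,2,4,6,7,9 already taken and all letters distinct, the only value for D is 8 ⇒ D=8.
Step 8. [col 4: S + W ≡ G (mod 10)] in column 4 we have S+W≡G with carry-in 1; given W=6 and digits 1,2,4,6,7,8,9 already taken and all letters distinct, that pins S to 3 ⇒ S=3.
Step 9. [col 4: S + W ≡ G (mod 10)] column 4 reads S+W+carry(1)=G with S=3, W=6; with digits 1,2,3,4,6,7,8,9 already taken and all letters distinct, the only value for G is 0, so G=0.

Answer: B=7, D=8, G=0, P=1, Q=9, S=3, W=6, Y=2, Z=4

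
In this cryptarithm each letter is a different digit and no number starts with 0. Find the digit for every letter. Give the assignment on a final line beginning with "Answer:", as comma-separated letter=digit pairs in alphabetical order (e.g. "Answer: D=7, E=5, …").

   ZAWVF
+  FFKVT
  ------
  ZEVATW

Step 1. [Z] Z is the leading digit of a 6-digit sum of two 5-digit numbers; the final carry is exactly 1 ⇒ Z=1.
Step 2. [col 1: F + T ≡ W (mod 10)] several values work for F in column 1 (F + T ≡ W (mod 10), carry-in 0); try F=8, so F=8.
Step 3. [col 1: F + T ≡ W (mod 10)] W=5 is one option consistent with column 1 (F + T ≡ W (mod 10), carry-in 0) — take it. So W=5.
Step 4. [col 1: F + T ≡ W (mod 10)] from column 1 (F=8, W=5, carry-in 0, digits 1,5,8 already taken and all letters distinct): T must equal 7, so T=7.
Step 5. [col 2: V + V ≡ T (mod 10)] in column 2 we have V+V≡T with carry-in 1; given T=7 and digits 1,5,7,8 already taken and all letters distinct, that pins V to 3 ⇒ V=3.
Step 6. [col 3: W + K ≡ A (mod 10)] no forcing yet in column 3 (carry-in 0); A=4 is free and consistent — try it, so A=4.
Step 7. [col 3: W + K ≡ A (mod 10)] column 3 reads W+K+carry(0)=A with W=5, A=4; with digits 1,3,4,5,7,8 already taken and all letters distinct, the only value for K is 9, so K=9.
Step 8. [col 5: Z + F ≡ E (mod 10)] from column 5 (Z=1, F=8, carry-in 1, digits 1,3,4,5,7,8,9 already taken and all letters distinct): E must equal 0 ⇒ E=0.

Answer: A=4, E=0, F=8, K=9, T=7, V=3, W=5, Z=1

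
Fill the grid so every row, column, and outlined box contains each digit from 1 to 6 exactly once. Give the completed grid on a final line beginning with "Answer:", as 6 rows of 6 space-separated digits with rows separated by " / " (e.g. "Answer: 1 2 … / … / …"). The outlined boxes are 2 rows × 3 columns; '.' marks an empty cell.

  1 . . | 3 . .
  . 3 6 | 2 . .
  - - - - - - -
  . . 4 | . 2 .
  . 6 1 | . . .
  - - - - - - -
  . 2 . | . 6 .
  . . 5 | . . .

Step 1. [r3c2∈{5}] r3c2 has the single candidate 5. So r3c2=5.
Step 2. [r3c1∈{3}] only 3 remains possible at r3c1. So r3c1=3.
Step 3. [r5c1∈{4}] r5c1 is down to just 4. So r5c1=4.
Step 4. [r6c2∈{1}] r6c2 has the single candidate 1 ⇒ r6c2=1.
Step 5. [r1c6∈{4,5,6}] across row 1, 6 lands solely at r1c6. So r1c6=6.
Step 6. [r1c5∈{4,5}] r1c5 is the only open cell in row 1 admitting 5. So r1c5=5.
Step 7. [r3c6∈{1}] r3c6 has the single candidate 1, so r3c6=1.
Step 8. [r6c4∈{4}] r6c4 is down to just 4. So r6c4=4.
Step 9. [r6c5∈{3}] only 3 remains possible at r6c5, so r6c5=3.
Step 10. [r4c6∈{3,4,5}] in row 4, 3 fits only at r4c6, so r4c6=3.
Step 11. [r2c5∈{1,4}] in row 2, 1 fits only at r2c5. So r2c5=1.
Step 12. [r5c6∈{5}] r5c6's peers cover all but 5, so r5c6=5.
Step 13. [r4c1∈{2}] r4c1 is down to just 2 ⇒ r4c1=2.
Step 14. [r4c4∈{5}] r4c4 is down to just 5. So r4c4=5.
Step 15. [r5c3∈{3}] only 3 remains possible at r5c3 ⇒ r5c3=3.
Step 16. [r1c2∈{4}] r1c2 is down to just 4 ⇒ r1c2=4.
Step 17. [r1c3∈{2}] r1c3's peers cover all but 2 ⇒ r1c3=2.
Step 18. [r4c5∈{4}] r4c5 is down to just 4 ⇒ r4c5=4.
Step 19. [r2c1∈{5}] r2c1's peers cover all but 5, so r2c1=5.
Step 20. [r6c1∈{6}] r6c1 has the single candidate 6, so r6c1=6.
Step 21. [r6c6∈{2}] r6c6 has the single candidate 2, so r6c6=2.
Step 22. [r3c4∈{6}] nothing but 6 survives at r3c4 ⇒ r3c4=6.
Step 23. [r2c6∈{4}] r2c6 has the single candidate 4 ⇒ r2c6=4.
Step 24. [r5c4∈{1}] only 1 remains possible at r5c4. So r5c4=1.

Answer: 1 4 2 3 5 6 / 5 3 6 2 1 4 / 3 5 4 6 2 1 / 2 6 1 5 4 3 / 4 2 3 1 6 5 / 6 1 5 4 3 2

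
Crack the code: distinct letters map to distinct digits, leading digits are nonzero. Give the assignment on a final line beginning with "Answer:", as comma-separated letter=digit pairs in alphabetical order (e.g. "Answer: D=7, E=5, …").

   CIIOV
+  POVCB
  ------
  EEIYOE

Step 1. [col 1: V + B ≡ E (mod 10)] no forcing yet in column 1 (carry-in 0); E=1 is free and consistent — try it, so E=1.
Step 2. [col 1: V + B ≡ E (mod 10)] column 1 (V + B ≡ E (mod 10), carry-in 0) doesn't pin V yet; pick V=4 and continue ⇒ V=4.
Step 3. [col 1: V + B ≡ E (mod 10)] from column 1 (V=4, E=1, carry-in 0, digits 1,4 already taken and all letters distinct): B must equal 7, so B=7.
Step 4. [col 2: O + C ≡ O (mod 10)] from column 2 (nothing yet, carry-in 1, digits 1,4,7 already taken and all letters distinct): C must equal 9 ⇒ C=9.
Step 5. [col 2: O + C ≡ O (mod 10)] several values work for O in column 2 (O + C ≡ O (mod 10), carry-in 1); try O=0 ⇒ O=0.
Step 6. [col 3: I + V ≡ Y (mod 10)] several values work for I in column 3 (I + V ≡ Y (mod 10), carry-in 1); try I=3, so I=3.
Step 7. [col 3: I + V ≡ Y (mod 10)] column 3: given I=3, V=4, carry-in 1, and digits 0,1,3,4,7,9 already taken and all letters distinct, I+V≡Y (mod 10) forces Y=8 ⇒ Y=8.
Step 8. [col 5: C + P ≡ E (mod 10)] column 5 reads C+P+carry(0)=E with C=9, E=1; with digits 0,1,3,4,7,8,9 already taken and all letters distinct, the only value for P is 2, so P=2.

Answer: B=7, C=9, E=1, I=3, O=0, P=2, V=4, Y=8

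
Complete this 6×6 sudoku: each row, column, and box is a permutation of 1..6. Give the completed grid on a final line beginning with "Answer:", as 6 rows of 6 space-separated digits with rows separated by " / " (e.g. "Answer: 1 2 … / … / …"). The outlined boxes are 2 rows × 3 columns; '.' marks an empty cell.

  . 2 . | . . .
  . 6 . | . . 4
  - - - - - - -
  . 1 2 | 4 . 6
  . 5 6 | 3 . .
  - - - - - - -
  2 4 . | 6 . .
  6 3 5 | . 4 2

Step 1. [r5c3∈{1}] r5c3 has the single candidate 1. So r5c3=1.
Step 2. [r2c3∈{3}] r2c3 has the single candidate 3 ⇒ r2c3=3.
Step 3. [r3c5∈{5}] r3c5's peers cover all but 5. So r3c5=5.
Step 4. [r2c4∈{1,2,5}] 2 has one home in col 4: r2c4 ⇒ r2c4=2.
Step 5. [r2c5∈{1}] r2c5's peers cover all but 1, so r2c5=1.
Step 6. [r5c6∈{3,5}] in row 5, 5 fits only at r5c6. So r5c6=5.
Step 7. [r1c1∈{1,4,5}] r1c1 is the only open cell in row 1 admitting 1 ⇒ r1c1=1.
Step 8. [r1c5∈{3,6}] r1c5 is the only open cell in row 1 admitting 6. So r1c5=6.
Step 9. [r4c5∈{2}] r4c5 is down to just 2 ⇒ r4c5=2.
Step 10. [r6c4∈{1}] r6c4 is down to just 1 ⇒ r6c4=1.
Step 11. [r1c4∈{5}] r1c4 is down to just 5 ⇒ r1c4=5.
Step 12. [r1c6∈{3}] r1c6's peers cover all but 3, so r1c6=3.
Step 13. [r5c5∈{3}] r5c5 has the single candidate 3 ⇒ r5c5=3.
Step 14. [r3c1∈{3}] r3c1 has the single candidate 3 ⇒ r3c1=3.
Step 15. [r2c1∈{5}] r2c1's peers cover all but 5. So r2c1=5.
Step 16. [r1c3∈{4}] r1c3's peers cover all but 4 ⇒ r1c3=4.
Step 17. [r4c1∈{4}] only 4 remains possible at r4c1, so r4c1=4.
Step 18. [r4c6∈{1}] r4c6 has the single candidate 1 ⇒ r4c6=1.

Answer: 1 2 4 5 6 3 / 5 6 3 2 1 4 / 3 1 2 4 5 6 / 4 5 6 3 2 1 / 2 4 1 6 3 5 / 6 3 5 1 4 2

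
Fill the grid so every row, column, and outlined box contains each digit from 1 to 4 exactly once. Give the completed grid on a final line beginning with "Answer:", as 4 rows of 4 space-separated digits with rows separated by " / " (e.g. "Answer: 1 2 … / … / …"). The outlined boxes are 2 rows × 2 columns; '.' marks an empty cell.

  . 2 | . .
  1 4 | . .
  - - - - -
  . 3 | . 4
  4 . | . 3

Step 1. [r3c3∈{1,2}] in row 3, 1 fits only at r3c3, so r3c3=1.
Step 2. [r2c3∈{2,3}] r2c3 is the only open cell in row 2 admitting 3, so r2c3=3.
Step 3. [r4c2∈{1}] nothing but 1 survives at r4c2, so r4c2=1.
Step 4. [r1c4∈{1}] only 1 remains possible at r1c4. So r1c4=1.
Step 5. [r4c3∈{2}] r4c3's peers cover all but 2 ⇒ r4c3=2.
Step 6. [r3c1∈{2}] only 2 remains possible at r3c1 ⇒ r3c1=2.
Step 7. [r1c1∈{3}] r1c1's peers cover all but 3 ⇒ r1c1=3.
Step 8. [r1c3∈{4}] r1c3 has the single candidate 4. So r1c3=4.
Step 9. [r2c4∈{2}] r2c4 has the single candidate 2. So r2c4=2.

Answer: 3 2 4 1 / 1 4 3 2 / 2 3 1 4 / 4 1 2 3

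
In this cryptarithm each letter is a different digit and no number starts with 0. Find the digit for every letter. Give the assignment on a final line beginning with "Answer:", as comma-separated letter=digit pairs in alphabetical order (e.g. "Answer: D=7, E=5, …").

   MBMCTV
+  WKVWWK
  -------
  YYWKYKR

Step 1. [col 1: V + K ≡ R (mod 10)] several values work for K in column 1 (V + K ≡ R (mod 10), carry-in 0); try K=3 ⇒ K=3.
Step 2. [col 1: V + K ≡ R (mod 10)] column 1 (V + K ≡ R (mod 10), carry-in 0) doesn't pin R yet; pick R=8 and continue ⇒ R=8.
Step 3. [col 1: V + K ≡ R (mod 10)] column 1: given K=3, R=8, carry-in 0, and digits 3,8 already taken and all letters distinct, V+K≡R (mod 10) forces V=5, so V=5.
Step 4. [Y] the sum has 7 digits but both addends have 6; that extra leading digit Y is the final carry, namely 1. So Y=1.
Step 5. [col 2: T + W ≡ K (mod 10)] several values work for W in column 2 (T + W ≡ K (mod 10), carry-in 0); try W=4, so W=4.
Step 6. [col 2: T + W ≡ K (mod 10)] column 2 reads T+W+carry(0)=K with W=4, K=3; with digits 1,3,4,5,8 already taken and all letters distinct, the only value for T is 9, so T=9.
Step 7. [col 3: C + W ≡ Y (mod 10)] column 3: given W=4, Y=1, carry-in 1, and digits 1,3,4,5,8,9 already taken and all letters distinct, C+W≡Y (mod 10) forces C=6. So C=6.
Step 8. [col 4: M + V ≡ K (mod 10)] column 4 reads M+V+carry(1)=K with V=5, K=3; with digits 1,3,4,5,6,8,9 already taken and all letters distinct, the only value for M is 7. So M=7.
Step 9. [col 5: B + K ≡ W (mod 10)] column 5: given K=3, W=4, carry-in 1, and digits 1,3,4,5,6,7,8,9 already taken and all letters distinct, B+K≡W (mod 10) forces B=0, so B=0.

Answer: B=0, C=6, K=3, M=7, R=8, T=9, V=5, W=4, Y=1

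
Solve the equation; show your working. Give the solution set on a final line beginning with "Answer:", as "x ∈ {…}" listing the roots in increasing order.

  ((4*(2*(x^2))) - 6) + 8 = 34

Step 1. [((4*(2*(x^2))) - 6) + 8 = 34] +8 is outermost — subtract 8 both sides, so sub: (4*(2*(x^2))) - 6 = 26.
Step 2. [(4*(2*(x^2))) - 6 = 26] peel the -6: add 6 from each side, so sub: 4*(2*(x^2)) = 32.
Step 3. [4*(2*(x^2)) = 32] leading coefficient 4: divide by 4. So div: 2*(x^2) = 8.
Step 4. [2*(x^2) = 8] LHS = 2·(…); ÷2 both sides ⇒ div: x^2 = 4.
Step 5. [x^2 = 4] √ both sides: 4 ≥ 0 gives two branches. So sqrt: x = 2 or -2.

Answer: x ∈ {-2, 2}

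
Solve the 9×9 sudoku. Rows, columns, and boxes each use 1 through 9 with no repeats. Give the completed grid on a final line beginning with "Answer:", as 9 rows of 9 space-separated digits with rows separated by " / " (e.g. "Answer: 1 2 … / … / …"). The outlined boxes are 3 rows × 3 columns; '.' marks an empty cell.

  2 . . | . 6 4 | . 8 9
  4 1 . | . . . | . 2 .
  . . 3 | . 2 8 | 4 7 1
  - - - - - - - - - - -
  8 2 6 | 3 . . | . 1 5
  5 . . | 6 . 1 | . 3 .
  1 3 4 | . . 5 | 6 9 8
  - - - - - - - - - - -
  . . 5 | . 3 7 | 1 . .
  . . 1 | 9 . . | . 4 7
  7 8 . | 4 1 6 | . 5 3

Step 1. [r8c2∈{6}] nothing but 6 survives at r8c2. So r8c2=6.
Step 2. [r1c3∈{7}] r1c3 is down to just 7, so r1c3=7.
Step 3. [r5c5∈{4,7,8,9}] in row 5, 8 fits only at r5c5. So r5c5=8.
Step 4. [r3c4∈{5}] nothing but 5 survives at r3c4. So r3c4=5.
Step 5. [r3c2∈{9}] r3c2 has the single candidate 9, so r3c2=9.
Step 6. [r6c5∈{7}] r6c5 has the single candidate 7, so r6c5=7.
Step 7. [r1c7∈{3,5}] 3 has one home in row 1: r1c7. So r1c7=3.
Step 8. [r4c6∈{9}] r4c6 has the single candidate 9 ⇒ r4c6=9.
Step 9. [r9c7∈{2,9}] 9 has one home in col 7: r9c7 ⇒ r9c7=9.
Step 10. [r8c6∈{2}] nothing but 2 survives at r8c6. So r8c6=2.
Step 11. [r7c9∈{2,6}] 2 has one home in row 7: r7c9 ⇒ r7c9=2.
Step 12. [r4c7∈{7}] nothing but 7 survives at r4c7 ⇒ r4c7=7.
Step 13. [r9c3∈{2}] r9c3 is down to just 2, so r9c3=2.
Step 14. [r5c2∈{7}] nothing but 7 survives at r5c2. So r5c2=7.
Step 15. [r1c4∈{1}] r1c4 is down to just 1, so r1c4=1.
Step 16. [r2c5∈{9}] only 9 remains possible at r2c5. So r2c5=9.
Step 17. [r8c5∈{5}] nothing but 5 survives at r8c5, so r8c5=5.
Step 18. [r2c9∈{6}] only 6 remains possible at r2c9 ⇒ r2c9=6.
Step 19. [r7c2∈{4}] r7c2 has the single candidate 4, so r7c2=4.
Step 20. [r5c3∈{9}] r5c3's peers cover all but 9. So r5c3=9.
Step 21. [r7c1∈{9}] r7c1 is down to just 9, so r7c1=9.
Step 22. [r8c7∈{8}] r8c7 is down to just 8. So r8c7=8.
Step 23. [r2c4∈{7}] r2c4 has the single candidate 7. So r2c4=7.
Step 24. [r2c7∈{5}] only 5 remains possible at r2c7 ⇒ r2c7=5.
Step 25. [r6c4∈{2}] nothing but 2 survives at r6c4 ⇒ r6c4=2.
Step 26. [r5c7∈{2}] only 2 remains possible at r5c7 ⇒ r5c7=2.
Step 27. [r1c2∈{5}] r1c2 has the single candidate 5, so r1c2=5.
Step 28. [r2c6∈{3}] only 3 remains possible at r2c6, so r2c6=3.
Step 29. [r2c3∈{8}] r2c3's peers cover all but 8, so r2c3=8.
Step 30. [r4c5∈{4}] nothing but 4 survives at r4c5 ⇒ r4c5=4.
Step 31. [r7c4∈{8}] r7c4 is down to just 8, so r7c4=8.
Step 32. [r5c9∈{4}] only 4 remains possible at r5c9. So r5c9=4.
Step 33. [r3c1∈{6}] r3c1 is down to just 6 ⇒ r3c1=6.
Step 34. [r7c8∈{6}] nothing but 6 survives at r7c8 ⇒ r7c8=6.
Step 35. [r8c1∈{3}] r8c1's peers cover all but 3 ⇒ r8c1=3.

Answer: 2 5 7 1 6 4 3 8 9 / 4 1 8 7 9 3 5 2 6 / 6 9 3 5 2 8 4 7 1 / 8 2 6 3 4 9 7 1 5 / 5 7 9 6 8 1 2 3 4 / 1 3 4 2 7 5 6 9 8 / 9 4 5 8 3 7 1 6 2 / 3 6 1 9 5 2 8 4 7 / 7 8 2 4 1 6 9 5 3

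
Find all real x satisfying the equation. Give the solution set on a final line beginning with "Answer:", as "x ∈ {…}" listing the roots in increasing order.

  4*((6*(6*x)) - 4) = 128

Step 1. [4*((6*(6*x)) - 4) = 128] 4·(inner) — divide through by 4 ⇒ div: (6*(6*x)) - 4 = 32.
Step 2. [(6*(6*x)) - 4 = 32] peel the -4: add 4 from each side, so sub: 6*(6*x) = 36.
Step 3. [6*(6*x) = 36] LHS = 6·(…); ÷6 both sides, so div: 6*x = 6.
Step 4. [6*x = 6] leading coefficient 6: divide by 6 ⇒ div: x = 1.

Answer: x ∈ {1}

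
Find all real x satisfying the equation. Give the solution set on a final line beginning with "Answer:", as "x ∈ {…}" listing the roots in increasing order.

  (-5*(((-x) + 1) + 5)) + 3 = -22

Step 1. [(-5*(((-x) + 1) + 5)) + 3 = -22] 3 comes off first (subtract 3) ⇒ sub: -5*(((-x) + 1) + 5) = -25.
Step 2. [-5*(((-x) + 1) + 5) = -25] -5·(inner) — divide through by -5. So div: ((-x) + 1) + 5 = 5.
Step 3. [((-x) + 1) + 5 = 5] 5 comes off first (subtract 5), so sub: (-x) + 1 = 0.
Step 4. [(-x) + 1 = 0] subtract 1: x sits inside (… + 1) ⇒ sub: -x = -1.
Step 5. [-x = -1] flip signs both sides ⇒ neg: x = 1.

Answer: x ∈ {1}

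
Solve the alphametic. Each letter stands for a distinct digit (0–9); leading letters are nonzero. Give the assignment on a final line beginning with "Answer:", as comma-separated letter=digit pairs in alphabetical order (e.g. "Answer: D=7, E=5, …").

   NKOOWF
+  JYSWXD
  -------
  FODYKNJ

Step 1. [col 1: F + D ≡ J (mod 10)] several values work for D in column 1 (F + D ≡ J (mod 10), carry-in 0); try D=8 ⇒ D=8.
Step 2. [col 1: F + D ≡ J (mod 10)] several values work for J in column 1 (F + D ≡ J (mod 10), carry-in 0); try J=9 ⇒ J=9.
Step 3. [col 1: F + D ≡ J (mod 10)] from column 1 (D=8, J=9, carry-in 0, digits 8,9 already taken and all letters distinct): F must equal 1, so F=1.
Step 4. [col 2: W + X ≡ N (mod 10)] no forcing yet in column 2 (carry-in 0); W=3 is free and consistent — try it ⇒ W=3.
Step 5. [col 2: W + X ≡ N (mod 10)] X=2 is one option consistent with column 2 (W + X ≡ N (mod 10), carry-in 0) — take it ⇒ X=2.
Step 6. [col 2: W + X ≡ N (mod 10)] column 2 reads W+X+carry(0)=N with W=3, X=2; with digits 1,2,3,8,9 already taken and all letters distinct, the only value for N is 5. So N=5.
Step 7. [col 3: O + W ≡ K (mod 10)] O=4 is one option consistent with column 3 (O + W ≡ K (mod 10), carry-in 0) — take it ⇒ O=4.
Step 8. [col 3: O + W ≡ K (mod 10)] column 3: given O=4, W=3, carry-in 0, and digits 1,2,3,4,5,8,9 already taken and all letters distinct, O+W≡K (mod 10) forces K=7 ⇒ K=7.
Step 9. [col 4: O + S ≡ Y (mod 10)] in column 4 we have O+S≡Y with carry-in 0; given O=4 and digits 1,2,3,4,5,7,8,9 already taken and all letters distinct, that pins S to 6, so S=6.
Step 10. [col 4: O + S ≡ Y (mod 10)] from column 4 (O=4, S=6, carry-in 0, digits 1,2,3,4,5,6,7,8,9 already taken and all letters distinct): Y must equal 0. So Y=0.

Answer: D=8, F=1, J=9, K=7, N=5, O=4, S=6, W=3, X=2, Y=0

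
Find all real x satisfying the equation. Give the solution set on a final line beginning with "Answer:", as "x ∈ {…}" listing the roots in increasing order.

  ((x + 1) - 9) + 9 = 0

Step 1. [((x + 1) - 9) + 9 = 0] 9 comes off first (subtract 9). So sub: (x + 1) - 9 = -9.
Step 2. [(x + 1) - 9 = -9] add 9: x sits inside (… - 9), so sub: x + 1 = 0.
Step 3. [x + 1 = 0] peel the +1: subtract 1 from each side, so sub: x = -1.

Answer: x ∈ {-1}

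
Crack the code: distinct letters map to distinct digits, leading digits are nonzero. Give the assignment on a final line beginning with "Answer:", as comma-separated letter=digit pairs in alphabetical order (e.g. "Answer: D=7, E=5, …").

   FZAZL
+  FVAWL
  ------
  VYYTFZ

Step 1. [col 1: L + L ≡ Z (mod 10)] column 1 (L + L ≡ Z (mod 10), carry-in 0) doesn't pin L yet; pick L=7 and continue ⇒ L=7.
Step 2. [col 1: L + L ≡ Z (mod 10)] in column 1 we have L+L≡Z with carry-in 0; given L=7 and digits 7 already taken and all letters distinct, that pins Z to 4 ⇒ Z=4.
Step 3. [V] V is the leading digit of a 6-digit sum of two 5-digit numbers; the final carry is exactly 1. So V=1.
Step 4. [col 2: Z + W ≡ F (mod 10)] W=3 is one option consistent with column 2 (Z + W ≡ F (mod 10), carry-in 1) — take it, so W=3.
Step 5. [col 2: Z + W ≡ F (mod 10)] column 2 reads Z+W+carry(1)=F with Z=4, W=3; with digits 1,3,4,7 already taken and all letters distinct, the only value for F is 8 ⇒ F=8.
Step 6. [col 3: A + A ≡ T (mod 10)] several values work for T in column 3 (A + A ≡ T (mod 10), carry-in 0); try T=0 ⇒ T=0.
Step 7. [col 3: A + A ≡ T (mod 10)] column 3 reads A+A+carry(0)=T with T=0; with digits 0,1,3,4,7,8 already taken and all letters distinct, the only value for A is 5, so A=5.
Step 8. [col 4: Z + V ≡ Y (mod 10)] from column 4 (Z=4, V=1, carry-in 1, digits 0,1,3,4,5,7,8 already taken and all letters distinct): Y must equal 6. So Y=6.

Answer: A=5, F=8, L=7, T=0, V=1, W=3, Y=6, Z=4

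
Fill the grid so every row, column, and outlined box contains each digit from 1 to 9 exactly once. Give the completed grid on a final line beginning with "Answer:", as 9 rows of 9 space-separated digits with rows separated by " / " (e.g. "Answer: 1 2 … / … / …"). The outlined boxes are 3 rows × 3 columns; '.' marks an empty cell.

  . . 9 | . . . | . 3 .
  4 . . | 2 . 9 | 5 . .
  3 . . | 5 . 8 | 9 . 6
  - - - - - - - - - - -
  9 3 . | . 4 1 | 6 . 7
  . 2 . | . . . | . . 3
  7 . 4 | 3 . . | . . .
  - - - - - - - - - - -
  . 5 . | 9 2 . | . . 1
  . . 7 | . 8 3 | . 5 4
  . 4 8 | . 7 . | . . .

Step 1. [r7c1∈{6}] r7c1 is down to just 6, so r7c1=6.
Step 2. [r3c5∈{1}] r3c5 is down to just 1 ⇒ r3c5=1.
Step 3. [r8c7∈{2}] nothing but 2 survives at r8c7. So r8c7=2.
Step 4. [r1c5∈{6}] r1c5 has the single candidate 6, so r1c5=6.
Step 5. [r6c9∈{2,5,8,9}] 5 has one home in col 9: r6c9, so r6c9=5.
Step 6. [r8c1∈{1}] r8c1 is down to just 1 ⇒ r8c1=1.
Step 7. [r2c9∈{8}] r2c9's peers cover all but 8 ⇒ r2c9=8.
Step 8. [r3c8∈{2,4,7}] r3c8 is the only open cell in row 3 admitting 4 ⇒ r3c8=4.
Step 9. [r5c5∈{5,9}] 5 has one home in col 5: r5c5. So r5c5=5.
Step 10. [r5c1∈{8}] r5c1 is down to just 8. So r5c1=8.
Step 11. [r8c4∈{6}] only 6 remains possible at r8c4 ⇒ r8c4=6.
Step 12. [r5c8∈{1,9}] row 5 places 9 nowhere but r5c8, so r5c8=9.
Step 13. [r6c6∈{2,6}] across col 6, 2 lands solely at r6c6. So r6c6=2.
Step 14. [r6c2∈{1,6}] across row 6, 6 lands solely at r6c2. So r6c2=6.
Step 15. [r5c4∈{7}] r5c4 has the single candidate 7 ⇒ r5c4=7.
Step 16. [r1c6∈{4,7}] col 6 places 7 nowhere but r1c6 ⇒ r1c6=7.
Step 17. [r1c7∈{1}] only 1 remains possible at r1c7 ⇒ r1c7=1.
Step 18. [r7c7∈{3,7,8}] 7 has one home in col 7: r7c7, so r7c7=7.
Step 19. [r7c8∈{8}] nothing but 8 survives at r7c8 ⇒ r7c8=8.
Step 20. [r2c2∈{1,7}] r2c2 is the only open cell in col 2 admitting 1. So r2c2=1.
Step 21. [r1c1∈{2,5}] across row 1, 5 lands solely at r1c1. So r1c1=5.
Step 22. [r9c8∈{6}] r9c8 has the single candidate 6, so r9c8=6.
Step 23. [r1c9∈{2}] r1c9's peers cover all but 2, so r1c9=2.
Step 24. [r3c3∈{2}] r3c3 has the single candidate 2. So r3c3=2.
Step 25. [r4c8∈{2}] r4c8 has the single candidate 2 ⇒ r4c8=2.
Step 26. [r5c6∈{6}] r5c6 is down to just 6, so r5c6=6.
Step 27. [r5c7∈{4}] r5c7 is down to just 4. So r5c7=4.
Step 28. [r9c9∈{9}] nothing but 9 survives at r9c9 ⇒ r9c9=9.
Step 29. [r1c2∈{8}] only 8 remains possible at r1c2. So r1c2=8.
Step 30. [r3c2∈{7}] r3c2 is down to just 7. So r3c2=7.
Step 31. [r7c6∈{4}] r7c6's peers cover all but 4. So r7c6=4.
Step 32. [r9c6∈{5}] r9c6 has the single candidate 5, so r9c6=5.
Step 33. [r4c3∈{5}] nothing but 5 survives at r4c3, so r4c3=5.
Step 34. [r2c8∈{7}] only 7 remains possible at r2c8 ⇒ r2c8=7.
Step 35. [r2c3∈{6}] r2c3 is down to just 6, so r2c3=6.
Step 36. [r9c1∈{2}] only 2 remains possible at r9c1. So r9c1=2.
Step 37. [r6c5∈{9}] r6c5 has the single candidate 9, so r6c5=9.
Step 38. [r2c5∈{3}] nothing but 3 survives at r2c5. So r2c5=3.
Step 39. [r9c4∈{1}] r9c4 has the single candidate 1. So r9c4=1.
Step 40. [r1c4∈{4}] r1c4 is down to just 4, so r1c4=4.
Step 41. [r7c3∈{3}] nothing but 3 survives at r7c3. So r7c3=3.
Step 42. [r9c7∈{3}] r9c7's peers cover all but 3 ⇒ r9c7=3.
Step 43. [r8c2∈{9}] only 9 remains possible at r8c2. So r8c2=9.
Step 44. [r4c4∈{8}] r4c4 has the single candidate 8, so r4c4=8.
Step 45. [r5c3∈{1}] r5c3 is down to just 1, so r5c3=1.
Step 46. [r6c7∈{8}] r6c7 is down to just 8, so r6c7=8.
Step 47. [r6c8∈{1}] r6c8 is down to just 1, so r6c8=1.

Answer: 5 8 9 4 6 7 1 3 2 / 4 1 6 2 3 9 5 7 8 / 3 7 2 5 1 8 9 4 6 / 9 3 5 8 4 1 6 2 7 / 8 2 1 7 5 6 4 9 3 / 7 6 4 3 9 2 8 1 5 / 6 5 3 9 2 4 7 8 1 / 1 9 7 6 8 3 2 5 4 / 2 4 8 1 7 5 3 6 9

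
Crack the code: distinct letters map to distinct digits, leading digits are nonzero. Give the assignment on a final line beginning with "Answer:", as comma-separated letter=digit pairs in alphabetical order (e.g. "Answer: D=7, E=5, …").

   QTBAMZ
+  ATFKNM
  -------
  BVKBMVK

Step 1. [col 1: Z + M ≡ K (mod 10)] several values work for Z in column 1 (Z + M ≡ K (mod 10), carry-in 0); try Z=5, so Z=5.
Step 2. [B] adding two 6-digit numbers gives at most 6+1 digits, and here it does — B is that final carry and must be 1 ⇒ B=1.
Step 3. [col 1: Z + M ≡ K (mod 10)] no forcing yet in column 1 (carry-in 0); K=7 is free and consistent — try it, so K=7.
Step 4. [col 1: Z + M ≡ K (mod 10)] in column 1 we have Z+M≡K with carry-in 0; given Z=5, K=7 and digits 1,5,7 already taken and all letters distinct, that pins M to 2. So M=2.
Step 5. [col 2: M + N ≡ V (mod 10)] no forcing yet in column 2 (carry-in 0); N=8 is free and consistent — try it. So N=8.
Step 6. [col 2: M + N ≡ V (mod 10)] in column 2 we have M+N≡V with carry-in 0; given M=2, N=8 and digits 1,2,5,7,8 already taken and all letters distinct, that pins V to 0, so V=0.
Step 7. [col 3: A + K ≡ M (mod 10)] in column 3 we have A+K≡M with carry-in 1; given K=7, M=2 and digits 0,1,2,5,7,8 already taken and all letters distinct, that pins A to 4, so A=4.
Step 8. [col 4: B + F ≡ B (mod 10)] column 4 reads B+F+carry(1)=B with B=1; with digits 0,1,2,4,5,7,8 already taken and all letters distinct, the only value for F is 9. So F=9.
Step 9. [col 5: T + T ≡ K (mod 10)] column 5 reads T+T+carry(1)=K with K=7; with digits 0,1,2,4,5,7,8,9 already taken and all letters distinct, the only value for T is 3, so T=3.
Step 10. [col 6: Q + A ≡ V (mod 10)] column 6: given A=4, V=0, carry-in 0, and digits 0,1,2,3,4,5,7,8,9 already taken and all letters distinct, Q+A≡V (mod 10) forces Q=6, so Q=6.

Answer: A=4, B=1, F=9, K=7, M=2, N=8, Q=6, T=3, V=0, Z=5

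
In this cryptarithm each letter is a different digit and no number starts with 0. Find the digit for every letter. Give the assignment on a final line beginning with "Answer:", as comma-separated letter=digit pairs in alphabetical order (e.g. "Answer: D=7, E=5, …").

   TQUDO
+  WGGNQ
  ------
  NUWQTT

Step 1. [N] N is the leading digit of a 6-digit sum of two 5-digit numbers; the final carry is exactly 1, so N=1.
Step 2. [col 1: O + Q ≡ T (mod 10)] several values work for Q in column 1 (O + Q ≡ T (mod 10), carry-in 0); try Q=8 ⇒ Q=8.
Step 3. [col 1: O + Q ≡ T (mod 10)] no forcing yet in column 1 (carry-in 0); O=9 is free and consistent — try it ⇒ O=9.
Step 4. [col 1: O + Q ≡ T (mod 10)] in column 1 we have O+Q≡T with carry-in 0; given O=9, Q=8 and digits 1,8,9 already taken and all letters distinct, that pins T to 7. So T=7.
Step 5. [col 2: D + N ≡ T (mod 10)] column 2 reads D+N+carry(1)=T with N=1, T=7; with digits 1,7,8,9 already taken and all letters distinct, the only value for D is 5. So D=5.
Step 6. [col 3: U + G ≡ Q (mod 10)] no forcing yet in column 3 (carry-in 0); G=6 is free and consistent — try it, so G=6.
Step 7. [col 3: U + G ≡ Q (mod 10)] from column 3 (G=6, Q=8, carry-in 0, digits 1,5,6,7,8,9 already taken and all letters distinct): U must equal 2. So U=2.
Step 8. [col 4: Q + G ≡ W (mod 10)] column 4 reads Q+G+carry(0)=W with Q=8, G=6; with digits 1,2,5,6,7,8,9 already taken and all letters distinct, the only value for W is 4. So W=4.

Answer: D=5, G=6, N=1, O=9, Q=8, T=7, U=2, W=4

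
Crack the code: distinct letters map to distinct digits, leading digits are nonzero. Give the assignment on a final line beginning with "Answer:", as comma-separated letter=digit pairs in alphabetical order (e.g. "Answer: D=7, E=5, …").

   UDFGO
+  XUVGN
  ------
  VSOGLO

Step 1. [V] V is the leading digit of a 6-digit sum of two 5-digit numbers; the final carry is exactly 1, so V=1.
Step 2. [col 1: O + N ≡ O (mod 10)] column 1 reads O+N+carry(0)=O with nothing yet; with digits 1 already taken and all letters distinct, the only value for N is 0 ⇒ N=0.
Step 3. [col 1: O + N ≡ O (mod 10)] column 1 (O + N ≡ O (mod 10), carry-in 0) doesn't pin O yet; pick O=7 and continue, so O=7.
Step 4. [col 2: G + G ≡ L (mod 10)] no forcing yet in column 2 (carry-in 0); L=6 is free and consistent — try it ⇒ L=6.
Step 5. [col 2: G + G ≡ L (mod 10)] column 2 (G + G ≡ L (mod 10), carry-in 0) doesn't pin G yet; pick G=3 and continue. So G=3.
Step 6. [col 3: F + V ≡ G (mod 10)] from column 3 (V=1, G=3, carry-in 0, digits 0,1,3,6,7 already taken and all letters distinct): F must equal 2. So F=2.
Step 7. [col 4: D + U ≡ O (mod 10)] column 4 (D + U ≡ O (mod 10), carry-in 0) doesn't pin D yet; pick D=9 and continue. So D=9.
Step 8. [col 4: D + U ≡ O (mod 10)] in column 4 we have D+U≡O with carry-in 0; given D=9, O=7 and digits 0,1,2,3,6,7,9 already taken and all letters distinct, that pins U to 8, so U=8.
Step 9. [col 5: U + X ≡ S (mod 10)] column 5 reads U+X+carry(1)=S with U=8; with digits 0,1,2,3,6,7,8,9 already taken and all letters distinct, the only value for S is 4, so S=4.
Step 10. [col 5: U + X ≡ S (mod 10)] from column 5 (U=8, S=4, carry-in 1, digits 0,1,2,3,4,6,7,8,9 already taken and all letters distinct): X must equal 5, so X=5.

Answer: D=9, F=2, G=3, L=6, N=0, O=7, S=4, U=8, V=1, X=5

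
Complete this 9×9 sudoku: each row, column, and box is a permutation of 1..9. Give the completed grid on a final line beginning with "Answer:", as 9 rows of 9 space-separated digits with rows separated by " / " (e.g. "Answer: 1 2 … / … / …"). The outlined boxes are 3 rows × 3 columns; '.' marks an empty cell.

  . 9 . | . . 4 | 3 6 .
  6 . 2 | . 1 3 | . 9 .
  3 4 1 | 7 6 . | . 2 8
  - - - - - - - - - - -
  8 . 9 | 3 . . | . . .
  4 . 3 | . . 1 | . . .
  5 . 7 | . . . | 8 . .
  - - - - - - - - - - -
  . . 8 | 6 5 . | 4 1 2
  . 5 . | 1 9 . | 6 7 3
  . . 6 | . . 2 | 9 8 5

Step 1. [r4c7∈{1,2,5,7}] col 7 places 1 nowhere but r4c7 ⇒ r4c7=1.
Step 2. [r5c7∈{2,5,7}] across col 7, 2 lands solely at r5c7 ⇒ r5c7=2.
Step 3. [r7c6∈{7}] r7c6 has the single candidate 7 ⇒ r7c6=7.
Step 4. [r2c7∈{5,7}] across col 7, 7 lands solely at r2c7. So r2c7=7.
Step 5. [r2c4∈{5,8}] in row 2, 5 fits only at r2c4, so r2c4=5.
Step 6. [r9c2∈{1,3,7}] across col 2, 7 lands solely at r9c2, so r9c2=7.
Step 7. [r5c2∈{6}] r5c2's peers cover all but 6 ⇒ r5c2=6.
Step 8. [r4c6∈{5,6}] across col 6, 5 lands solely at r4c6. So r4c6=5.
Step 9. [r4c8∈{4}] nothing but 4 survives at r4c8, so r4c8=4.
Step 10. [r4c2∈{2}] r4c2 is down to just 2, so r4c2=2.
Step 11. [r4c5∈{7}] nothing but 7 survives at r4c5 ⇒ r4c5=7.
Step 12. [r6c6∈{6,9}] in col 6, 6 fits only at r6c6, so r6c6=6.
Step 13. [r6c9∈{9}] r6c9 is down to just 9 ⇒ r6c9=9.
Step 14. [r5c5∈{8}] nothing but 8 survives at r5c5, so r5c5=8.
Step 15. [r9c4∈{4}] nothing but 4 survives at r9c4 ⇒ r9c4=4.
Step 16. [r1c5∈{2}] r1c5 is down to just 2. So r1c5=2.
Step 17. [r2c9∈{4}] r2c9 has the single candidate 4, so r2c9=4.
Step 18. [r7c1∈{9}] r7c1 is down to just 9. So r7c1=9.
Step 19. [r1c9∈{1}] r1c9 has the single candidate 1 ⇒ r1c9=1.
Step 20. [r6c5∈{4}] r6c5's peers cover all but 4. So r6c5=4.
Step 21. [r8c3∈{4}] nothing but 4 survives at r8c3 ⇒ r8c3=4.
Step 22. [r1c4∈{8}] r1c4 has the single candidate 8 ⇒ r1c4=8.
Step 23. [r1c3∈{5}] r1c3's peers cover all but 5 ⇒ r1c3=5.
Step 24. [r4c9∈{6}] r4c9's peers cover all but 6 ⇒ r4c9=6.
Step 25. [r5c9∈{7}] r5c9's peers cover all but 7. So r5c9=7.
Step 26. [r5c4∈{9}] only 9 remains possible at r5c4, so r5c4=9.
Step 27. [r3c7∈{5}] nothing but 5 survives at r3c7. So r3c7=5.
Step 28. [r5c8∈{5}] r5c8 is down to just 5. So r5c8=5.
Step 29. [r2c2∈{8}] r2c2 is down to just 8, so r2c2=8.
Step 30. [r6c8∈{3}] nothing but 3 survives at r6c8. So r6c8=3.
Step 31. [r6c2∈{1}] only 1 remains possible at r6c2 ⇒ r6c2=1.
Step 32. [r1c1∈{7}] only 7 remains possible at r1c1. So r1c1=7.
Step 33. [r6c4∈{2}] nothing but 2 survives at r6c4. So r6c4=2.
Step 34. [r9c1∈{1}] r9c1's peers cover all but 1 ⇒ r9c1=1.
Step 35. [r8c6∈{8}] r8c6's peers cover all but 8. So r8c6=8.
Step 36. [r3c6∈{9}] r3c6's peers cover all but 9 ⇒ r3c6=9.
Step 37. [r7c2∈{3}] nothing but 3 survives at r7c2 ⇒ r7c2=3.
Step 38. [r8c1∈{2}] r8c1 is down to just 2 ⇒ r8c1=2.
Step 39. [r9c5∈{3}] r9c5 has the single candidate 3 ⇒ r9c5=3.

Answer: 7 9 5 8 2 4 3 6 1 / 6 8 2 5 1 3 7 9 4 / 3 4 1 7 6 9 5 2 8 / 8 2 9 3 7 5 1 4 6 / 4 6 3 9 8 1 2 5 7 / 5 1 7 2 4 6 8 3 9 / 9 3 8 6 5 7 4 1 2 / 2 5 4 1 9 8 6 7 3 / 1 7 6 4 3 2 9 8 5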